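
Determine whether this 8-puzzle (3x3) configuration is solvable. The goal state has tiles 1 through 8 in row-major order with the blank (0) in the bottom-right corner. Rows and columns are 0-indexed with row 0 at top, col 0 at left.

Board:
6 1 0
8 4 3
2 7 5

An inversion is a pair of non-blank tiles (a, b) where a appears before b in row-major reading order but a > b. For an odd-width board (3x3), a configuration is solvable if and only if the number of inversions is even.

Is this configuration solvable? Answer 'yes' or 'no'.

Answer: yes

Derivation:
Inversions (pairs i<j in row-major order where tile[i] > tile[j] > 0): 14
14 is even, so the puzzle is solvable.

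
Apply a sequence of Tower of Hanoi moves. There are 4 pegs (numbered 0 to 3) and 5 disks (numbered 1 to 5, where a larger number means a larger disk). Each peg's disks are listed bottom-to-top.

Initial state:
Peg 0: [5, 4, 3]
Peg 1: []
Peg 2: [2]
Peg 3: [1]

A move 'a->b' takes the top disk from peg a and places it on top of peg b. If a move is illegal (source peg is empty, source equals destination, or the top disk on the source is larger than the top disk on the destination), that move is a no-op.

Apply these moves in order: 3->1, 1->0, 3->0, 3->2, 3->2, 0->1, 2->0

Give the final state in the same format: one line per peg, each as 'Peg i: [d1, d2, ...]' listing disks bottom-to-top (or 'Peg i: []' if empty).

Answer: Peg 0: [5, 4, 3, 2]
Peg 1: [1]
Peg 2: []
Peg 3: []

Derivation:
After move 1 (3->1):
Peg 0: [5, 4, 3]
Peg 1: [1]
Peg 2: [2]
Peg 3: []

After move 2 (1->0):
Peg 0: [5, 4, 3, 1]
Peg 1: []
Peg 2: [2]
Peg 3: []

After move 3 (3->0):
Peg 0: [5, 4, 3, 1]
Peg 1: []
Peg 2: [2]
Peg 3: []

After move 4 (3->2):
Peg 0: [5, 4, 3, 1]
Peg 1: []
Peg 2: [2]
Peg 3: []

After move 5 (3->2):
Peg 0: [5, 4, 3, 1]
Peg 1: []
Peg 2: [2]
Peg 3: []

After move 6 (0->1):
Peg 0: [5, 4, 3]
Peg 1: [1]
Peg 2: [2]
Peg 3: []

After move 7 (2->0):
Peg 0: [5, 4, 3, 2]
Peg 1: [1]
Peg 2: []
Peg 3: []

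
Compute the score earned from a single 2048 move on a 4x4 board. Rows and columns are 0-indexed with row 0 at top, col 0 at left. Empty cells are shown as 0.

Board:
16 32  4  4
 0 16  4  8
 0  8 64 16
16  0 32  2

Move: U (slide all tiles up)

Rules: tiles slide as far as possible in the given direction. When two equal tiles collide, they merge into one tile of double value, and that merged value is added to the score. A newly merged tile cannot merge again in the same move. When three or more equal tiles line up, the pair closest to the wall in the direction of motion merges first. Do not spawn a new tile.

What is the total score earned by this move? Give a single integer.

Answer: 40

Derivation:
Slide up:
col 0: [16, 0, 0, 16] -> [32, 0, 0, 0]  score +32 (running 32)
col 1: [32, 16, 8, 0] -> [32, 16, 8, 0]  score +0 (running 32)
col 2: [4, 4, 64, 32] -> [8, 64, 32, 0]  score +8 (running 40)
col 3: [4, 8, 16, 2] -> [4, 8, 16, 2]  score +0 (running 40)
Board after move:
32 32  8  4
 0 16 64  8
 0  8 32 16
 0  0  0  2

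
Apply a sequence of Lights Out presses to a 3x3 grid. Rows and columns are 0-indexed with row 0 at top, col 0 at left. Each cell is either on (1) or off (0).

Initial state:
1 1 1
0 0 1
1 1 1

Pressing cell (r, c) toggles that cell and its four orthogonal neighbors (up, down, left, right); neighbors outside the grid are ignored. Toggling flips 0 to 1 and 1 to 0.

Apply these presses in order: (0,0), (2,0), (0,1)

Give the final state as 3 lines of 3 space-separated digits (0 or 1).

After press 1 at (0,0):
0 0 1
1 0 1
1 1 1

After press 2 at (2,0):
0 0 1
0 0 1
0 0 1

After press 3 at (0,1):
1 1 0
0 1 1
0 0 1

Answer: 1 1 0
0 1 1
0 0 1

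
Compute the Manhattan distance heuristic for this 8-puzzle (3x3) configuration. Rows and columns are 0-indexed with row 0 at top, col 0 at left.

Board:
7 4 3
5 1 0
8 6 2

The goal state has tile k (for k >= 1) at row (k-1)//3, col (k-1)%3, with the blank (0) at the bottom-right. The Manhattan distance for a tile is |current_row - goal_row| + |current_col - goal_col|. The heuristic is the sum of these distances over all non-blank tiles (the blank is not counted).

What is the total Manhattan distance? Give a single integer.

Answer: 13

Derivation:
Tile 7: (0,0)->(2,0) = 2
Tile 4: (0,1)->(1,0) = 2
Tile 3: (0,2)->(0,2) = 0
Tile 5: (1,0)->(1,1) = 1
Tile 1: (1,1)->(0,0) = 2
Tile 8: (2,0)->(2,1) = 1
Tile 6: (2,1)->(1,2) = 2
Tile 2: (2,2)->(0,1) = 3
Sum: 2 + 2 + 0 + 1 + 2 + 1 + 2 + 3 = 13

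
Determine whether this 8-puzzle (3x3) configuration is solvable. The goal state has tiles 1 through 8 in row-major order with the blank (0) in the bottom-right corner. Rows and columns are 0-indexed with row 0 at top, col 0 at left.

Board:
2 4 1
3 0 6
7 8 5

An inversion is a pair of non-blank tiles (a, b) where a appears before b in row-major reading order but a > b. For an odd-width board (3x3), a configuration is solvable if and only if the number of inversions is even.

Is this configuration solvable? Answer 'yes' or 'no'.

Inversions (pairs i<j in row-major order where tile[i] > tile[j] > 0): 6
6 is even, so the puzzle is solvable.

Answer: yes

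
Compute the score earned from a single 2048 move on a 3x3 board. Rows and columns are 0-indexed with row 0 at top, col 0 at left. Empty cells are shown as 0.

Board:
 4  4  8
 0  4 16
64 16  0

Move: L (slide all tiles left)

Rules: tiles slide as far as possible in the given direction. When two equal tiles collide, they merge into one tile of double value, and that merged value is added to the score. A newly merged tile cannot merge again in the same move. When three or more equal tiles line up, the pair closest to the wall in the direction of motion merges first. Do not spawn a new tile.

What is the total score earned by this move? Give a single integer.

Answer: 8

Derivation:
Slide left:
row 0: [4, 4, 8] -> [8, 8, 0]  score +8 (running 8)
row 1: [0, 4, 16] -> [4, 16, 0]  score +0 (running 8)
row 2: [64, 16, 0] -> [64, 16, 0]  score +0 (running 8)
Board after move:
 8  8  0
 4 16  0
64 16  0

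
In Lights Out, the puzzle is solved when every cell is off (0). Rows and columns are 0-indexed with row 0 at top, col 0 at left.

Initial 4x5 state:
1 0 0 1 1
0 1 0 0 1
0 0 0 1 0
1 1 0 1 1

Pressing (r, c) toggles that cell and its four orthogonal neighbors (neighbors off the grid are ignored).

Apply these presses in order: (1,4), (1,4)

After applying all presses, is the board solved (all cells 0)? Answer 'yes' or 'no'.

Answer: no

Derivation:
After press 1 at (1,4):
1 0 0 1 0
0 1 0 1 0
0 0 0 1 1
1 1 0 1 1

After press 2 at (1,4):
1 0 0 1 1
0 1 0 0 1
0 0 0 1 0
1 1 0 1 1

Lights still on: 10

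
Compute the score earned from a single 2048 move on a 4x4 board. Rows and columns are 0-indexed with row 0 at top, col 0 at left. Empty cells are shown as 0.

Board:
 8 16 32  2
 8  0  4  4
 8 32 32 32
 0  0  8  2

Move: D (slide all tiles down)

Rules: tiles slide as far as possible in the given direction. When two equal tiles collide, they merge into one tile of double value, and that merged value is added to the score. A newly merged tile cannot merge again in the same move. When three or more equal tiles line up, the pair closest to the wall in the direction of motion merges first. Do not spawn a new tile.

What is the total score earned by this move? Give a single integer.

Slide down:
col 0: [8, 8, 8, 0] -> [0, 0, 8, 16]  score +16 (running 16)
col 1: [16, 0, 32, 0] -> [0, 0, 16, 32]  score +0 (running 16)
col 2: [32, 4, 32, 8] -> [32, 4, 32, 8]  score +0 (running 16)
col 3: [2, 4, 32, 2] -> [2, 4, 32, 2]  score +0 (running 16)
Board after move:
 0  0 32  2
 0  0  4  4
 8 16 32 32
16 32  8  2

Answer: 16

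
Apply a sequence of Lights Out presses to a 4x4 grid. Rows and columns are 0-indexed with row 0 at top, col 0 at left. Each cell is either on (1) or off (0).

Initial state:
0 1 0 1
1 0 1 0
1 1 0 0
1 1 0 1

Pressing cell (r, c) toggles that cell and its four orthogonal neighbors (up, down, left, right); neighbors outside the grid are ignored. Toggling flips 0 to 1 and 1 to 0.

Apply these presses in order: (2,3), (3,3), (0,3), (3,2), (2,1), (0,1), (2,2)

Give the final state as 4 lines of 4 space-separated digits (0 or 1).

After press 1 at (2,3):
0 1 0 1
1 0 1 1
1 1 1 1
1 1 0 0

After press 2 at (3,3):
0 1 0 1
1 0 1 1
1 1 1 0
1 1 1 1

After press 3 at (0,3):
0 1 1 0
1 0 1 0
1 1 1 0
1 1 1 1

After press 4 at (3,2):
0 1 1 0
1 0 1 0
1 1 0 0
1 0 0 0

After press 5 at (2,1):
0 1 1 0
1 1 1 0
0 0 1 0
1 1 0 0

After press 6 at (0,1):
1 0 0 0
1 0 1 0
0 0 1 0
1 1 0 0

After press 7 at (2,2):
1 0 0 0
1 0 0 0
0 1 0 1
1 1 1 0

Answer: 1 0 0 0
1 0 0 0
0 1 0 1
1 1 1 0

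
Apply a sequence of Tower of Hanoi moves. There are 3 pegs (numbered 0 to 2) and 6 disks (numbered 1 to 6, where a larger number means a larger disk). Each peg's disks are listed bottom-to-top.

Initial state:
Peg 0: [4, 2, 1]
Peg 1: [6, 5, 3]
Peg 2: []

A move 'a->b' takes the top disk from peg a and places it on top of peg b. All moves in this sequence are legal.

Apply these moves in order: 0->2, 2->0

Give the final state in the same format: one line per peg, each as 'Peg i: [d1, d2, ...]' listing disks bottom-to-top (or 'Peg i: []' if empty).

Answer: Peg 0: [4, 2, 1]
Peg 1: [6, 5, 3]
Peg 2: []

Derivation:
After move 1 (0->2):
Peg 0: [4, 2]
Peg 1: [6, 5, 3]
Peg 2: [1]

After move 2 (2->0):
Peg 0: [4, 2, 1]
Peg 1: [6, 5, 3]
Peg 2: []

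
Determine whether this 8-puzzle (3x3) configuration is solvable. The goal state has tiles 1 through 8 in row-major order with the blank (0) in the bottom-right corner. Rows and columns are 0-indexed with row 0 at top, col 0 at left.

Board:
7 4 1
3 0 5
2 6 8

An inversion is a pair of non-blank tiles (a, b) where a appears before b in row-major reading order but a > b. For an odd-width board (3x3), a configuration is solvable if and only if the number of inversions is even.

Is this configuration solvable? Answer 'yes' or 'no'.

Inversions (pairs i<j in row-major order where tile[i] > tile[j] > 0): 11
11 is odd, so the puzzle is not solvable.

Answer: no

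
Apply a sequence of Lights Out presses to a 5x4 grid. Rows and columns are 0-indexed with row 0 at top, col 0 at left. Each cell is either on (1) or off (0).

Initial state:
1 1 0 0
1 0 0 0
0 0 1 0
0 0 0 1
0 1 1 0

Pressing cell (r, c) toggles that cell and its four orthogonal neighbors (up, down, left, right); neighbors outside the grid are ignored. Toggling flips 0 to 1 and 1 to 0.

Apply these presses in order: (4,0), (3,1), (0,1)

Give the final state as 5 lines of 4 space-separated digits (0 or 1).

After press 1 at (4,0):
1 1 0 0
1 0 0 0
0 0 1 0
1 0 0 1
1 0 1 0

After press 2 at (3,1):
1 1 0 0
1 0 0 0
0 1 1 0
0 1 1 1
1 1 1 0

After press 3 at (0,1):
0 0 1 0
1 1 0 0
0 1 1 0
0 1 1 1
1 1 1 0

Answer: 0 0 1 0
1 1 0 0
0 1 1 0
0 1 1 1
1 1 1 0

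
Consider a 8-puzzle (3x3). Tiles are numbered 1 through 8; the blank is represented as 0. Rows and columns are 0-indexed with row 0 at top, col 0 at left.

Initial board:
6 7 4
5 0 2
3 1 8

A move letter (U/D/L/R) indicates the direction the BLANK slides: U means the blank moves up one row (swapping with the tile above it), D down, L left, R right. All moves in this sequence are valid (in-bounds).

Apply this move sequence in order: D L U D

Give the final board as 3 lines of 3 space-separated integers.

After move 1 (D):
6 7 4
5 1 2
3 0 8

After move 2 (L):
6 7 4
5 1 2
0 3 8

After move 3 (U):
6 7 4
0 1 2
5 3 8

After move 4 (D):
6 7 4
5 1 2
0 3 8

Answer: 6 7 4
5 1 2
0 3 8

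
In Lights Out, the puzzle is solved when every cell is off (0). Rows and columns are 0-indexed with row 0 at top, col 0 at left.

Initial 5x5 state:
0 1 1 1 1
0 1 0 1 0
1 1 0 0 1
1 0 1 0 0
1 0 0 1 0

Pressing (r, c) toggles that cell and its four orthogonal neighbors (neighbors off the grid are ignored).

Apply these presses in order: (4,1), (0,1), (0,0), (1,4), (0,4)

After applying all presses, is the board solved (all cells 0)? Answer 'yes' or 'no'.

Answer: no

Derivation:
After press 1 at (4,1):
0 1 1 1 1
0 1 0 1 0
1 1 0 0 1
1 1 1 0 0
0 1 1 1 0

After press 2 at (0,1):
1 0 0 1 1
0 0 0 1 0
1 1 0 0 1
1 1 1 0 0
0 1 1 1 0

After press 3 at (0,0):
0 1 0 1 1
1 0 0 1 0
1 1 0 0 1
1 1 1 0 0
0 1 1 1 0

After press 4 at (1,4):
0 1 0 1 0
1 0 0 0 1
1 1 0 0 0
1 1 1 0 0
0 1 1 1 0

After press 5 at (0,4):
0 1 0 0 1
1 0 0 0 0
1 1 0 0 0
1 1 1 0 0
0 1 1 1 0

Lights still on: 11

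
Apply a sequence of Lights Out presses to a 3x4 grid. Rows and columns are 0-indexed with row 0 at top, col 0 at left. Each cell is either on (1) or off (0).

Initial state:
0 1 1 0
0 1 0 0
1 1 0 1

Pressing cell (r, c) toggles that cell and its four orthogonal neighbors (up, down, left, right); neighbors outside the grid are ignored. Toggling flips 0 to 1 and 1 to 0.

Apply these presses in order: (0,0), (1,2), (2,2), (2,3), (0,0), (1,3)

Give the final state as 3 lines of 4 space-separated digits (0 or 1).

After press 1 at (0,0):
1 0 1 0
1 1 0 0
1 1 0 1

After press 2 at (1,2):
1 0 0 0
1 0 1 1
1 1 1 1

After press 3 at (2,2):
1 0 0 0
1 0 0 1
1 0 0 0

After press 4 at (2,3):
1 0 0 0
1 0 0 0
1 0 1 1

After press 5 at (0,0):
0 1 0 0
0 0 0 0
1 0 1 1

After press 6 at (1,3):
0 1 0 1
0 0 1 1
1 0 1 0

Answer: 0 1 0 1
0 0 1 1
1 0 1 0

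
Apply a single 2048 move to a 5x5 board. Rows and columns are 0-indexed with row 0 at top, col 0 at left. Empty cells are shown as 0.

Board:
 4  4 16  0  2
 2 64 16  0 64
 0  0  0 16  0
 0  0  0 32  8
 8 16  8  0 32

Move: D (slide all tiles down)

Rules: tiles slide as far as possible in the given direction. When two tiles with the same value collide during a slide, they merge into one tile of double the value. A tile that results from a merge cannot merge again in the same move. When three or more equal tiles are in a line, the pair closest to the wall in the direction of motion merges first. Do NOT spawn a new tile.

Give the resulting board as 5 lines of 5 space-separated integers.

Slide down:
col 0: [4, 2, 0, 0, 8] -> [0, 0, 4, 2, 8]
col 1: [4, 64, 0, 0, 16] -> [0, 0, 4, 64, 16]
col 2: [16, 16, 0, 0, 8] -> [0, 0, 0, 32, 8]
col 3: [0, 0, 16, 32, 0] -> [0, 0, 0, 16, 32]
col 4: [2, 64, 0, 8, 32] -> [0, 2, 64, 8, 32]

Answer:  0  0  0  0  0
 0  0  0  0  2
 4  4  0  0 64
 2 64 32 16  8
 8 16  8 32 32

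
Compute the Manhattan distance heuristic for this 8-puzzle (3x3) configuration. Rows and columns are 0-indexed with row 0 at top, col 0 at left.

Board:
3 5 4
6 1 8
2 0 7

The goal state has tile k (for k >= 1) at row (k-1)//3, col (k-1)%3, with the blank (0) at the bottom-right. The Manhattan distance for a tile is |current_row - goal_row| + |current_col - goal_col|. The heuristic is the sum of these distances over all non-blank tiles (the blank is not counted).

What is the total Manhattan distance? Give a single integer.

Tile 3: at (0,0), goal (0,2), distance |0-0|+|0-2| = 2
Tile 5: at (0,1), goal (1,1), distance |0-1|+|1-1| = 1
Tile 4: at (0,2), goal (1,0), distance |0-1|+|2-0| = 3
Tile 6: at (1,0), goal (1,2), distance |1-1|+|0-2| = 2
Tile 1: at (1,1), goal (0,0), distance |1-0|+|1-0| = 2
Tile 8: at (1,2), goal (2,1), distance |1-2|+|2-1| = 2
Tile 2: at (2,0), goal (0,1), distance |2-0|+|0-1| = 3
Tile 7: at (2,2), goal (2,0), distance |2-2|+|2-0| = 2
Sum: 2 + 1 + 3 + 2 + 2 + 2 + 3 + 2 = 17

Answer: 17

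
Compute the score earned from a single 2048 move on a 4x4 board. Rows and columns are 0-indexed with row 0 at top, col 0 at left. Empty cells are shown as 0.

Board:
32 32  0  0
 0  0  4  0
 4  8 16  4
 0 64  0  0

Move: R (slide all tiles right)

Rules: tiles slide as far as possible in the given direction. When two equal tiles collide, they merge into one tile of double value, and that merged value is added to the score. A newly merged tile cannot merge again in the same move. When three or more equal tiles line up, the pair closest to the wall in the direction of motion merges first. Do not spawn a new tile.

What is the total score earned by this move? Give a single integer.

Answer: 64

Derivation:
Slide right:
row 0: [32, 32, 0, 0] -> [0, 0, 0, 64]  score +64 (running 64)
row 1: [0, 0, 4, 0] -> [0, 0, 0, 4]  score +0 (running 64)
row 2: [4, 8, 16, 4] -> [4, 8, 16, 4]  score +0 (running 64)
row 3: [0, 64, 0, 0] -> [0, 0, 0, 64]  score +0 (running 64)
Board after move:
 0  0  0 64
 0  0  0  4
 4  8 16  4
 0  0  0 64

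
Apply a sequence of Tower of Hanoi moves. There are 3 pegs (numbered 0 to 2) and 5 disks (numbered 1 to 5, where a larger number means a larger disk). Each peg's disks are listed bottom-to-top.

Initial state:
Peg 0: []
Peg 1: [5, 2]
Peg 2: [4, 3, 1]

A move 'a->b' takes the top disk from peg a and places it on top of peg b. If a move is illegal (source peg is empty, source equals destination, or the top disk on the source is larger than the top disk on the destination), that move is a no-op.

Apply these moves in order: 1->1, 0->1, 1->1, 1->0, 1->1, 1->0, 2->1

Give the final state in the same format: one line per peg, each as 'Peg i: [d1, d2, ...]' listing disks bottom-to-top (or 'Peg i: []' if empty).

Answer: Peg 0: [2]
Peg 1: [5, 1]
Peg 2: [4, 3]

Derivation:
After move 1 (1->1):
Peg 0: []
Peg 1: [5, 2]
Peg 2: [4, 3, 1]

After move 2 (0->1):
Peg 0: []
Peg 1: [5, 2]
Peg 2: [4, 3, 1]

After move 3 (1->1):
Peg 0: []
Peg 1: [5, 2]
Peg 2: [4, 3, 1]

After move 4 (1->0):
Peg 0: [2]
Peg 1: [5]
Peg 2: [4, 3, 1]

After move 5 (1->1):
Peg 0: [2]
Peg 1: [5]
Peg 2: [4, 3, 1]

After move 6 (1->0):
Peg 0: [2]
Peg 1: [5]
Peg 2: [4, 3, 1]

After move 7 (2->1):
Peg 0: [2]
Peg 1: [5, 1]
Peg 2: [4, 3]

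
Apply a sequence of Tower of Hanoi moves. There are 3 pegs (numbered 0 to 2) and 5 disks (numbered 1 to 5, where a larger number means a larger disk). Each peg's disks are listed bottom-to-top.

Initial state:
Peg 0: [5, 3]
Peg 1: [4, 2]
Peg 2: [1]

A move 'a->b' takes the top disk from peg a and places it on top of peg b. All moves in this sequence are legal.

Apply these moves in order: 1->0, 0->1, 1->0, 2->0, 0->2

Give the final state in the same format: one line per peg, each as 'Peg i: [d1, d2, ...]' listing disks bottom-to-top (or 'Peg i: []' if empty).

Answer: Peg 0: [5, 3, 2]
Peg 1: [4]
Peg 2: [1]

Derivation:
After move 1 (1->0):
Peg 0: [5, 3, 2]
Peg 1: [4]
Peg 2: [1]

After move 2 (0->1):
Peg 0: [5, 3]
Peg 1: [4, 2]
Peg 2: [1]

After move 3 (1->0):
Peg 0: [5, 3, 2]
Peg 1: [4]
Peg 2: [1]

After move 4 (2->0):
Peg 0: [5, 3, 2, 1]
Peg 1: [4]
Peg 2: []

After move 5 (0->2):
Peg 0: [5, 3, 2]
Peg 1: [4]
Peg 2: [1]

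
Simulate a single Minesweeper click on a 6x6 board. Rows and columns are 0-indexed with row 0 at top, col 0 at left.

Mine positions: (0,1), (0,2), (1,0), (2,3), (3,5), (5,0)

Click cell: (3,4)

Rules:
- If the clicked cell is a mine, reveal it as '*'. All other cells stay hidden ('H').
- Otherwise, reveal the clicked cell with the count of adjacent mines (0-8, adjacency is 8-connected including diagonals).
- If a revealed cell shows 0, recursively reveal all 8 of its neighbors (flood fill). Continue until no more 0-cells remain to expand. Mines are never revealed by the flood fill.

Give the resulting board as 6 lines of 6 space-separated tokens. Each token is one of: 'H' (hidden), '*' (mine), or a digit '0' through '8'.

H H H H H H
H H H H H H
H H H H H H
H H H H 2 H
H H H H H H
H H H H H H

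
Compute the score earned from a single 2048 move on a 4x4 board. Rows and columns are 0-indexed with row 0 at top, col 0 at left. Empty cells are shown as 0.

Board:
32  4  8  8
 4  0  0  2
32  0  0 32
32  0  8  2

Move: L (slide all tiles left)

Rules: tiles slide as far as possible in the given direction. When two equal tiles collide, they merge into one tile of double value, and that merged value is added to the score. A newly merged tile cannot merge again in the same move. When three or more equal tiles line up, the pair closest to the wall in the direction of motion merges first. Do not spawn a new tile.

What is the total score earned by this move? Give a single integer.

Slide left:
row 0: [32, 4, 8, 8] -> [32, 4, 16, 0]  score +16 (running 16)
row 1: [4, 0, 0, 2] -> [4, 2, 0, 0]  score +0 (running 16)
row 2: [32, 0, 0, 32] -> [64, 0, 0, 0]  score +64 (running 80)
row 3: [32, 0, 8, 2] -> [32, 8, 2, 0]  score +0 (running 80)
Board after move:
32  4 16  0
 4  2  0  0
64  0  0  0
32  8  2  0

Answer: 80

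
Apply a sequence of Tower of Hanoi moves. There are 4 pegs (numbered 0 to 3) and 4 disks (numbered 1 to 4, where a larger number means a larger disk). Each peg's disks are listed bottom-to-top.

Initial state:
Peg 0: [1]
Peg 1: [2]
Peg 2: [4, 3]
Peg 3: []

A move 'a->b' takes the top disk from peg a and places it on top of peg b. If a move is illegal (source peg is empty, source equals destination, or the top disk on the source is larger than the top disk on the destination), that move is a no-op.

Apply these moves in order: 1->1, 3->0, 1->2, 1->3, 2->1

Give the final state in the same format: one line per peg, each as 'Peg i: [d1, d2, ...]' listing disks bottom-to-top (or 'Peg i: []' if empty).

Answer: Peg 0: [1]
Peg 1: [2]
Peg 2: [4, 3]
Peg 3: []

Derivation:
After move 1 (1->1):
Peg 0: [1]
Peg 1: [2]
Peg 2: [4, 3]
Peg 3: []

After move 2 (3->0):
Peg 0: [1]
Peg 1: [2]
Peg 2: [4, 3]
Peg 3: []

After move 3 (1->2):
Peg 0: [1]
Peg 1: []
Peg 2: [4, 3, 2]
Peg 3: []

After move 4 (1->3):
Peg 0: [1]
Peg 1: []
Peg 2: [4, 3, 2]
Peg 3: []

After move 5 (2->1):
Peg 0: [1]
Peg 1: [2]
Peg 2: [4, 3]
Peg 3: []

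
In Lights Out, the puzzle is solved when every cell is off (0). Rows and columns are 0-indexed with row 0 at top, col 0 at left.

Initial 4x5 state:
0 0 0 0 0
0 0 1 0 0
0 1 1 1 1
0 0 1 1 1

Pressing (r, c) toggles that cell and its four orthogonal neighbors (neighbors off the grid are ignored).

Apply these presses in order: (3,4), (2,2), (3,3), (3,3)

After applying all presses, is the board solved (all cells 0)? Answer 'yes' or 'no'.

Answer: yes

Derivation:
After press 1 at (3,4):
0 0 0 0 0
0 0 1 0 0
0 1 1 1 0
0 0 1 0 0

After press 2 at (2,2):
0 0 0 0 0
0 0 0 0 0
0 0 0 0 0
0 0 0 0 0

After press 3 at (3,3):
0 0 0 0 0
0 0 0 0 0
0 0 0 1 0
0 0 1 1 1

After press 4 at (3,3):
0 0 0 0 0
0 0 0 0 0
0 0 0 0 0
0 0 0 0 0

Lights still on: 0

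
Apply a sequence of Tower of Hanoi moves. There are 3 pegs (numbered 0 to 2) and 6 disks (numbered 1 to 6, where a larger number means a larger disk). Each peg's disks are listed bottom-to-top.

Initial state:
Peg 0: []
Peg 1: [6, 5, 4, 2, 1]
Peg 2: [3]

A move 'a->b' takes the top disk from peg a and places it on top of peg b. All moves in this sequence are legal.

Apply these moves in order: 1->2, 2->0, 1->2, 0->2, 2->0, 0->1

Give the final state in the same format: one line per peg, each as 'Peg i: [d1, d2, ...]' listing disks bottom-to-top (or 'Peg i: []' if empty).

Answer: Peg 0: []
Peg 1: [6, 5, 4, 1]
Peg 2: [3, 2]

Derivation:
After move 1 (1->2):
Peg 0: []
Peg 1: [6, 5, 4, 2]
Peg 2: [3, 1]

After move 2 (2->0):
Peg 0: [1]
Peg 1: [6, 5, 4, 2]
Peg 2: [3]

After move 3 (1->2):
Peg 0: [1]
Peg 1: [6, 5, 4]
Peg 2: [3, 2]

After move 4 (0->2):
Peg 0: []
Peg 1: [6, 5, 4]
Peg 2: [3, 2, 1]

After move 5 (2->0):
Peg 0: [1]
Peg 1: [6, 5, 4]
Peg 2: [3, 2]

After move 6 (0->1):
Peg 0: []
Peg 1: [6, 5, 4, 1]
Peg 2: [3, 2]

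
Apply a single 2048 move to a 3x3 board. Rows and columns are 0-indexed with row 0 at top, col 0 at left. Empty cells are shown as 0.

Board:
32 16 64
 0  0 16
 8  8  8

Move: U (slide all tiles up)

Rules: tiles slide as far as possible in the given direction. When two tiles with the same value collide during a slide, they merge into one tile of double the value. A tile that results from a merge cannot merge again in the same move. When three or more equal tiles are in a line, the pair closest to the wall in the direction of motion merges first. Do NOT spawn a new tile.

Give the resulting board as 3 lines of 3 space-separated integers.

Slide up:
col 0: [32, 0, 8] -> [32, 8, 0]
col 1: [16, 0, 8] -> [16, 8, 0]
col 2: [64, 16, 8] -> [64, 16, 8]

Answer: 32 16 64
 8  8 16
 0  0  8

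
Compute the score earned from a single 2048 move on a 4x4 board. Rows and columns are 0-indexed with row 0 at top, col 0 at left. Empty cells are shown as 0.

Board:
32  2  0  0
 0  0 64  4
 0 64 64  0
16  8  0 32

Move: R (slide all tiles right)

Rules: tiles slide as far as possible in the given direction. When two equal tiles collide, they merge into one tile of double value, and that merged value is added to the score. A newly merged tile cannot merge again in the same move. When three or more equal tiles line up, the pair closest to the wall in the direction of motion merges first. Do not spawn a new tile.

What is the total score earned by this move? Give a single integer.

Answer: 128

Derivation:
Slide right:
row 0: [32, 2, 0, 0] -> [0, 0, 32, 2]  score +0 (running 0)
row 1: [0, 0, 64, 4] -> [0, 0, 64, 4]  score +0 (running 0)
row 2: [0, 64, 64, 0] -> [0, 0, 0, 128]  score +128 (running 128)
row 3: [16, 8, 0, 32] -> [0, 16, 8, 32]  score +0 (running 128)
Board after move:
  0   0  32   2
  0   0  64   4
  0   0   0 128
  0  16   8  32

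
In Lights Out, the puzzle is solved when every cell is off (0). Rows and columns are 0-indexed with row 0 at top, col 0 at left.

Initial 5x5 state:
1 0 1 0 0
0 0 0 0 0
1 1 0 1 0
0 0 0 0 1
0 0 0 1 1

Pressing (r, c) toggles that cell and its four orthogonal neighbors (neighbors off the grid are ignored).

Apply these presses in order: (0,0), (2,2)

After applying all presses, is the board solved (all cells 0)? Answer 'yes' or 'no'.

Answer: no

Derivation:
After press 1 at (0,0):
0 1 1 0 0
1 0 0 0 0
1 1 0 1 0
0 0 0 0 1
0 0 0 1 1

After press 2 at (2,2):
0 1 1 0 0
1 0 1 0 0
1 0 1 0 0
0 0 1 0 1
0 0 0 1 1

Lights still on: 10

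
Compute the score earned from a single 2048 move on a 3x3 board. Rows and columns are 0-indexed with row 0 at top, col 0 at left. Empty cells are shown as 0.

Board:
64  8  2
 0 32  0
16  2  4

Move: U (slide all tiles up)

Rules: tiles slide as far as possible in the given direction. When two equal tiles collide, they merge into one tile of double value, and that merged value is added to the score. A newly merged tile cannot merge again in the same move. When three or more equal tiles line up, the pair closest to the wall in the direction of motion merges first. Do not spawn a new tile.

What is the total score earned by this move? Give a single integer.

Answer: 0

Derivation:
Slide up:
col 0: [64, 0, 16] -> [64, 16, 0]  score +0 (running 0)
col 1: [8, 32, 2] -> [8, 32, 2]  score +0 (running 0)
col 2: [2, 0, 4] -> [2, 4, 0]  score +0 (running 0)
Board after move:
64  8  2
16 32  4
 0  2  0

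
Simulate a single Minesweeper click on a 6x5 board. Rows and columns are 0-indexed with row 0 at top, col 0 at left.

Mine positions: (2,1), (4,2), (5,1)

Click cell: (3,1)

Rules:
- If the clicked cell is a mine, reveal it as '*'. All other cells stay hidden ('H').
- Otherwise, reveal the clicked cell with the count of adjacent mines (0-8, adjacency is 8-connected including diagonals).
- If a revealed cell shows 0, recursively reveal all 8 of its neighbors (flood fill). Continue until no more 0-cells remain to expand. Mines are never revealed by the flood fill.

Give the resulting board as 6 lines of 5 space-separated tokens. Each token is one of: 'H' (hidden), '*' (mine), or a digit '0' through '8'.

H H H H H
H H H H H
H H H H H
H 2 H H H
H H H H H
H H H H H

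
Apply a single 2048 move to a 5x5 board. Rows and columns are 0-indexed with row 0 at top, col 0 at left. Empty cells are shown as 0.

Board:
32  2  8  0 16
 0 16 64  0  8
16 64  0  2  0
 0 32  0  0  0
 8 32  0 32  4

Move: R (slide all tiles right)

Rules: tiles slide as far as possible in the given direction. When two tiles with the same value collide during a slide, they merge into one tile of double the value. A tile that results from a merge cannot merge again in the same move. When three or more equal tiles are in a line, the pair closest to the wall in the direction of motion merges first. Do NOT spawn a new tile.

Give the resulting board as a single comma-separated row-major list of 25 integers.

Answer: 0, 32, 2, 8, 16, 0, 0, 16, 64, 8, 0, 0, 16, 64, 2, 0, 0, 0, 0, 32, 0, 0, 8, 64, 4

Derivation:
Slide right:
row 0: [32, 2, 8, 0, 16] -> [0, 32, 2, 8, 16]
row 1: [0, 16, 64, 0, 8] -> [0, 0, 16, 64, 8]
row 2: [16, 64, 0, 2, 0] -> [0, 0, 16, 64, 2]
row 3: [0, 32, 0, 0, 0] -> [0, 0, 0, 0, 32]
row 4: [8, 32, 0, 32, 4] -> [0, 0, 8, 64, 4]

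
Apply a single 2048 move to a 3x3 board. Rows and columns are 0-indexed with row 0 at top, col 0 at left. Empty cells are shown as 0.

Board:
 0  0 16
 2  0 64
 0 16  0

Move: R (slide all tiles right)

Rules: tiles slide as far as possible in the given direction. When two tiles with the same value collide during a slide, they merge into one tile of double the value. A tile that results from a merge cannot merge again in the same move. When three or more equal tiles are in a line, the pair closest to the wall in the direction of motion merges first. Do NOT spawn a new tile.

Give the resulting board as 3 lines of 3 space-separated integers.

Slide right:
row 0: [0, 0, 16] -> [0, 0, 16]
row 1: [2, 0, 64] -> [0, 2, 64]
row 2: [0, 16, 0] -> [0, 0, 16]

Answer:  0  0 16
 0  2 64
 0  0 16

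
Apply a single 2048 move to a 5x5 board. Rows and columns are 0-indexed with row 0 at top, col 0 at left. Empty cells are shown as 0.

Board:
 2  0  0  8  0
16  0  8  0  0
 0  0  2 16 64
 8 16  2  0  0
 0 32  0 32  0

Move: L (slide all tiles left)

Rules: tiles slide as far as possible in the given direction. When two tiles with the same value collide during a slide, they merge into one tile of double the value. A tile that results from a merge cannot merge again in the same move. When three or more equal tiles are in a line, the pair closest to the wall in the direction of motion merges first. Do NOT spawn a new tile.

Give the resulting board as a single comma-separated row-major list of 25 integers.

Slide left:
row 0: [2, 0, 0, 8, 0] -> [2, 8, 0, 0, 0]
row 1: [16, 0, 8, 0, 0] -> [16, 8, 0, 0, 0]
row 2: [0, 0, 2, 16, 64] -> [2, 16, 64, 0, 0]
row 3: [8, 16, 2, 0, 0] -> [8, 16, 2, 0, 0]
row 4: [0, 32, 0, 32, 0] -> [64, 0, 0, 0, 0]

Answer: 2, 8, 0, 0, 0, 16, 8, 0, 0, 0, 2, 16, 64, 0, 0, 8, 16, 2, 0, 0, 64, 0, 0, 0, 0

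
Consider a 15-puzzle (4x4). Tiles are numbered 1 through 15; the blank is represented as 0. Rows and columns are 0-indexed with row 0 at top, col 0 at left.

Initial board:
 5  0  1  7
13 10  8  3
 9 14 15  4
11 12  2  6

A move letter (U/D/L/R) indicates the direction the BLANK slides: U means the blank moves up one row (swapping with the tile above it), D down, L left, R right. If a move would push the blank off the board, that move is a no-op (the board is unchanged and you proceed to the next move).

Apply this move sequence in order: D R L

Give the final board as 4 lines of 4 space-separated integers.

After move 1 (D):
 5 10  1  7
13  0  8  3
 9 14 15  4
11 12  2  6

After move 2 (R):
 5 10  1  7
13  8  0  3
 9 14 15  4
11 12  2  6

After move 3 (L):
 5 10  1  7
13  0  8  3
 9 14 15  4
11 12  2  6

Answer:  5 10  1  7
13  0  8  3
 9 14 15  4
11 12  2  6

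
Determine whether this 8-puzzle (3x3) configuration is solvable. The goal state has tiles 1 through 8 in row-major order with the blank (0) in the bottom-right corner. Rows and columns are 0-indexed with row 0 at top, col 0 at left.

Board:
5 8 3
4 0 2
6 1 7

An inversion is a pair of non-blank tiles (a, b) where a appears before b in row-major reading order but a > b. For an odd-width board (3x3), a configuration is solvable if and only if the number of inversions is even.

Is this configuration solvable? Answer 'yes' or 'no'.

Inversions (pairs i<j in row-major order where tile[i] > tile[j] > 0): 16
16 is even, so the puzzle is solvable.

Answer: yes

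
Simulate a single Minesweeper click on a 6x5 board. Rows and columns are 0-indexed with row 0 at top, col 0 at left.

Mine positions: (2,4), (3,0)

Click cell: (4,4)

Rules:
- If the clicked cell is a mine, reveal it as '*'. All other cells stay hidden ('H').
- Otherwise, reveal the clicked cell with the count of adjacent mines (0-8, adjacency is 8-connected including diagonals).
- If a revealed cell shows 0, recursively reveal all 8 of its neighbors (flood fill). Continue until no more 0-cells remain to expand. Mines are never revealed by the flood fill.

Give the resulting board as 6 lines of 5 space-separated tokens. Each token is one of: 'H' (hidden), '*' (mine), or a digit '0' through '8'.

0 0 0 0 0
0 0 0 1 1
1 1 0 1 H
H 1 0 1 1
1 1 0 0 0
0 0 0 0 0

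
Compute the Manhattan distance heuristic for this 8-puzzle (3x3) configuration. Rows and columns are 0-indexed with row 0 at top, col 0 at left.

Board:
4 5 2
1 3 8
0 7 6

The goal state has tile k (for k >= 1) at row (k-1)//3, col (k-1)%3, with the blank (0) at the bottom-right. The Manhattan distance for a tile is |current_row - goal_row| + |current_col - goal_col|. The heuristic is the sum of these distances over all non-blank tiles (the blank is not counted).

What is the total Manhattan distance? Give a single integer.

Answer: 10

Derivation:
Tile 4: at (0,0), goal (1,0), distance |0-1|+|0-0| = 1
Tile 5: at (0,1), goal (1,1), distance |0-1|+|1-1| = 1
Tile 2: at (0,2), goal (0,1), distance |0-0|+|2-1| = 1
Tile 1: at (1,0), goal (0,0), distance |1-0|+|0-0| = 1
Tile 3: at (1,1), goal (0,2), distance |1-0|+|1-2| = 2
Tile 8: at (1,2), goal (2,1), distance |1-2|+|2-1| = 2
Tile 7: at (2,1), goal (2,0), distance |2-2|+|1-0| = 1
Tile 6: at (2,2), goal (1,2), distance |2-1|+|2-2| = 1
Sum: 1 + 1 + 1 + 1 + 2 + 2 + 1 + 1 = 10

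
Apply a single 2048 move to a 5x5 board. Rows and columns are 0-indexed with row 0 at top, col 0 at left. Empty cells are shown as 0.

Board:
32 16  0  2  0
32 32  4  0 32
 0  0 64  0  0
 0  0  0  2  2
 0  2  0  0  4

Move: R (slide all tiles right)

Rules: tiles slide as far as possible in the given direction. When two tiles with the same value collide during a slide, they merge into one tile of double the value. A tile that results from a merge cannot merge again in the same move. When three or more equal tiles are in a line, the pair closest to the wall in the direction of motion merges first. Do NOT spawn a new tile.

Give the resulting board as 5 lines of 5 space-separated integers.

Slide right:
row 0: [32, 16, 0, 2, 0] -> [0, 0, 32, 16, 2]
row 1: [32, 32, 4, 0, 32] -> [0, 0, 64, 4, 32]
row 2: [0, 0, 64, 0, 0] -> [0, 0, 0, 0, 64]
row 3: [0, 0, 0, 2, 2] -> [0, 0, 0, 0, 4]
row 4: [0, 2, 0, 0, 4] -> [0, 0, 0, 2, 4]

Answer:  0  0 32 16  2
 0  0 64  4 32
 0  0  0  0 64
 0  0  0  0  4
 0  0  0  2  4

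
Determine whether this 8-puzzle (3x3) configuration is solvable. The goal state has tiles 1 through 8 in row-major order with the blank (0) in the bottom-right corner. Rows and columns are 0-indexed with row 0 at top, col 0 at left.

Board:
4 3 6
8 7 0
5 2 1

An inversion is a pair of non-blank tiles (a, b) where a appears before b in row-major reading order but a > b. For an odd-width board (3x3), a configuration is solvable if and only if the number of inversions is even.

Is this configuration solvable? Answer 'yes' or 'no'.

Inversions (pairs i<j in row-major order where tile[i] > tile[j] > 0): 18
18 is even, so the puzzle is solvable.

Answer: yes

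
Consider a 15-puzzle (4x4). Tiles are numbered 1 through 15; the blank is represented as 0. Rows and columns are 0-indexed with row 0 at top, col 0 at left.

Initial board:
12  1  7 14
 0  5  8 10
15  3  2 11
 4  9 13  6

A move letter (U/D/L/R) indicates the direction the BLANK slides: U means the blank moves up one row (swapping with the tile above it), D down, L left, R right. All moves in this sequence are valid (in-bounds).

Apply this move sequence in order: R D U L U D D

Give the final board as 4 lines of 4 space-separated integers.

Answer: 12  1  7 14
15  5  8 10
 0  3  2 11
 4  9 13  6

Derivation:
After move 1 (R):
12  1  7 14
 5  0  8 10
15  3  2 11
 4  9 13  6

After move 2 (D):
12  1  7 14
 5  3  8 10
15  0  2 11
 4  9 13  6

After move 3 (U):
12  1  7 14
 5  0  8 10
15  3  2 11
 4  9 13  6

After move 4 (L):
12  1  7 14
 0  5  8 10
15  3  2 11
 4  9 13  6

After move 5 (U):
 0  1  7 14
12  5  8 10
15  3  2 11
 4  9 13  6

After move 6 (D):
12  1  7 14
 0  5  8 10
15  3  2 11
 4  9 13  6

After move 7 (D):
12  1  7 14
15  5  8 10
 0  3  2 11
 4  9 13  6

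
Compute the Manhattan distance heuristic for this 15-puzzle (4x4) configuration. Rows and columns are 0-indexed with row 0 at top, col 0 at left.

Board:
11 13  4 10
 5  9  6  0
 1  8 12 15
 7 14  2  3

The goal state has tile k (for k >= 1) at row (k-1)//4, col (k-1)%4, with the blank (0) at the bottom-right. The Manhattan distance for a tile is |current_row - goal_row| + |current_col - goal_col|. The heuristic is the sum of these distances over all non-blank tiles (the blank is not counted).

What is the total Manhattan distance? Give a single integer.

Tile 11: (0,0)->(2,2) = 4
Tile 13: (0,1)->(3,0) = 4
Tile 4: (0,2)->(0,3) = 1
Tile 10: (0,3)->(2,1) = 4
Tile 5: (1,0)->(1,0) = 0
Tile 9: (1,1)->(2,0) = 2
Tile 6: (1,2)->(1,1) = 1
Tile 1: (2,0)->(0,0) = 2
Tile 8: (2,1)->(1,3) = 3
Tile 12: (2,2)->(2,3) = 1
Tile 15: (2,3)->(3,2) = 2
Tile 7: (3,0)->(1,2) = 4
Tile 14: (3,1)->(3,1) = 0
Tile 2: (3,2)->(0,1) = 4
Tile 3: (3,3)->(0,2) = 4
Sum: 4 + 4 + 1 + 4 + 0 + 2 + 1 + 2 + 3 + 1 + 2 + 4 + 0 + 4 + 4 = 36

Answer: 36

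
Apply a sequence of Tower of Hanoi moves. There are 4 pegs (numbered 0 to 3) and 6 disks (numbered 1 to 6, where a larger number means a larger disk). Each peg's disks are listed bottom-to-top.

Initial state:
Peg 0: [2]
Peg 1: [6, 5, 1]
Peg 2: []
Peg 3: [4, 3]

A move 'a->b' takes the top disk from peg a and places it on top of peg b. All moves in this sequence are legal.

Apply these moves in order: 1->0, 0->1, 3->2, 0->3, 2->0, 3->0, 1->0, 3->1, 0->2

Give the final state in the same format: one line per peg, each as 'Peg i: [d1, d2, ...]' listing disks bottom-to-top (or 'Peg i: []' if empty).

After move 1 (1->0):
Peg 0: [2, 1]
Peg 1: [6, 5]
Peg 2: []
Peg 3: [4, 3]

After move 2 (0->1):
Peg 0: [2]
Peg 1: [6, 5, 1]
Peg 2: []
Peg 3: [4, 3]

After move 3 (3->2):
Peg 0: [2]
Peg 1: [6, 5, 1]
Peg 2: [3]
Peg 3: [4]

After move 4 (0->3):
Peg 0: []
Peg 1: [6, 5, 1]
Peg 2: [3]
Peg 3: [4, 2]

After move 5 (2->0):
Peg 0: [3]
Peg 1: [6, 5, 1]
Peg 2: []
Peg 3: [4, 2]

After move 6 (3->0):
Peg 0: [3, 2]
Peg 1: [6, 5, 1]
Peg 2: []
Peg 3: [4]

After move 7 (1->0):
Peg 0: [3, 2, 1]
Peg 1: [6, 5]
Peg 2: []
Peg 3: [4]

After move 8 (3->1):
Peg 0: [3, 2, 1]
Peg 1: [6, 5, 4]
Peg 2: []
Peg 3: []

After move 9 (0->2):
Peg 0: [3, 2]
Peg 1: [6, 5, 4]
Peg 2: [1]
Peg 3: []

Answer: Peg 0: [3, 2]
Peg 1: [6, 5, 4]
Peg 2: [1]
Peg 3: []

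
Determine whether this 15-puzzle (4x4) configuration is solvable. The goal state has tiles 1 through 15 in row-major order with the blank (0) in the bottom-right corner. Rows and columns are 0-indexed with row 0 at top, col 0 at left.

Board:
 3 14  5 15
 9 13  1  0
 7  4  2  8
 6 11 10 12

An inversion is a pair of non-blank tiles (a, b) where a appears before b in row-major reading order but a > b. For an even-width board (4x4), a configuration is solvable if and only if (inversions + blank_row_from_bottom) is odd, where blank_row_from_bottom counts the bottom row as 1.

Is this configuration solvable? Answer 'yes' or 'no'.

Inversions: 49
Blank is in row 1 (0-indexed from top), which is row 3 counting from the bottom (bottom = 1).
49 + 3 = 52, which is even, so the puzzle is not solvable.

Answer: no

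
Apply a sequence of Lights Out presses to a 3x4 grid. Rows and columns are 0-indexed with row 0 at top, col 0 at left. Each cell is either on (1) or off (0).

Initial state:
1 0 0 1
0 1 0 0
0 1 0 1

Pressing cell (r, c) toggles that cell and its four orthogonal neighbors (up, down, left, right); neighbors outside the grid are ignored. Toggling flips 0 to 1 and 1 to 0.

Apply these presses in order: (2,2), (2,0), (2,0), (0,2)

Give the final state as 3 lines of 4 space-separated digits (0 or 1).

After press 1 at (2,2):
1 0 0 1
0 1 1 0
0 0 1 0

After press 2 at (2,0):
1 0 0 1
1 1 1 0
1 1 1 0

After press 3 at (2,0):
1 0 0 1
0 1 1 0
0 0 1 0

After press 4 at (0,2):
1 1 1 0
0 1 0 0
0 0 1 0

Answer: 1 1 1 0
0 1 0 0
0 0 1 0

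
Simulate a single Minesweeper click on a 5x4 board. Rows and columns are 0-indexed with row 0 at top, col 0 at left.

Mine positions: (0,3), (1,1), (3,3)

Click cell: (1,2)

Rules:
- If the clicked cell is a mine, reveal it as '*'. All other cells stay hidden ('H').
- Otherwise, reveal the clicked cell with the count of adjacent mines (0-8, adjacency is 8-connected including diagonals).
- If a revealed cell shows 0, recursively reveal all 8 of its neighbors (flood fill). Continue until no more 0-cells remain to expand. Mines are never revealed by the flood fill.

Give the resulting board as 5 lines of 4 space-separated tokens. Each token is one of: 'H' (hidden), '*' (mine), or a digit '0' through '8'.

H H H H
H H 2 H
H H H H
H H H H
H H H H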